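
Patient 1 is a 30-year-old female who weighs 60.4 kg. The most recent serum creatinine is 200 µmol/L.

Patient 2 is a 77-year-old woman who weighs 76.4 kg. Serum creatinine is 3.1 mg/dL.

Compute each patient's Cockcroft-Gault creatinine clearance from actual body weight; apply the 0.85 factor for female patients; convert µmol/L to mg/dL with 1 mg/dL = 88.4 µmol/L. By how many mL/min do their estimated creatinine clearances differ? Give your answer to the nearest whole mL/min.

Patient 1: SCr = 200 / 88.4 = 2.262 mg/dL
Patient 1: CrCl = (140 − 30) × 60.4 / (72 × 2.262) × 0.85 = 6644.0 / 162.86 × 0.85 ≈ 34.7 mL/min
Patient 2: CrCl = (140 − 77) × 76.4 / (72 × 3.1) × 0.85 = 4813.2 / 223.20 × 0.85 ≈ 18.3 mL/min
|34.7 − 18.3| = 16.4 mL/min

16 mL/min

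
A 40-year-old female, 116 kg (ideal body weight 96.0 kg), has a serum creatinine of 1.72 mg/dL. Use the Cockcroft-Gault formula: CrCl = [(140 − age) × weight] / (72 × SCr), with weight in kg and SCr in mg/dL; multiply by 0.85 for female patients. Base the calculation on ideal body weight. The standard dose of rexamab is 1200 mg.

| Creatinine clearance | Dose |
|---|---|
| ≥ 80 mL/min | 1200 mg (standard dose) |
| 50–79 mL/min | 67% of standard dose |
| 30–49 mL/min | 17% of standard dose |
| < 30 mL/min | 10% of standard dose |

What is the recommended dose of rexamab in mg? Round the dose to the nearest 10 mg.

800 mg

CrCl = (140 − 40) × 96 / (72 × 1.72) × 0.85 = 9600.0 / 123.84 × 0.85 ≈ 65.9 mL/min
CrCl ≈ 66 mL/min → bracket 50–79 mL/min.
67% of 1200 mg = 804 mg → 800 mg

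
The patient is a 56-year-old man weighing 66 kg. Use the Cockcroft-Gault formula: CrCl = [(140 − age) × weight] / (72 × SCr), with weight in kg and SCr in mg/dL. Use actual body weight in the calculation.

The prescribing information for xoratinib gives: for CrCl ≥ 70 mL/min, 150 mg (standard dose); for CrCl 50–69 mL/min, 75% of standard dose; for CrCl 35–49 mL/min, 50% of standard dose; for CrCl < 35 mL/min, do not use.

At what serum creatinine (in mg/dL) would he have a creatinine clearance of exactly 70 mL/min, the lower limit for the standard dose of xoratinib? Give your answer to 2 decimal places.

Standard dose requires CrCl ≥ 70 mL/min.
Set (140 − 56) × 66 / (72 × SCr) = 70
SCr = (140 − 56) × 66 / (72 × 70) = 1.100 mg/dL

1.10 mg/dL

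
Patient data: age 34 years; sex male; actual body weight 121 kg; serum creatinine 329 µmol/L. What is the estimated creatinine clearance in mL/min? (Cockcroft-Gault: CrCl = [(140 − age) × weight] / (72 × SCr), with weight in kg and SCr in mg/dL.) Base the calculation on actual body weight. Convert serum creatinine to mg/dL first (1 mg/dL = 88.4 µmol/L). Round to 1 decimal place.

47.9 mL/min

SCr = 329 / 88.4 = 3.722 mg/dL
CrCl = (140 − 34) × 121 / (72 × 3.722) = 12826.0 / 267.98 ≈ 47.9 mL/min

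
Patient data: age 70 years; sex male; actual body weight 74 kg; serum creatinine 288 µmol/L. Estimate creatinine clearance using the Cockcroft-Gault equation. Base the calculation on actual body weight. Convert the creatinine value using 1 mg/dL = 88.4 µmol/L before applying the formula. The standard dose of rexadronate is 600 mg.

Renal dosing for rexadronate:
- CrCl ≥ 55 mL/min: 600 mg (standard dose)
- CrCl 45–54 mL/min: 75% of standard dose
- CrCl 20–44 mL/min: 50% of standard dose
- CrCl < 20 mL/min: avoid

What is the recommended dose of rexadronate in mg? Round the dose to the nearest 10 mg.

SCr = 288 / 88.4 = 3.258 mg/dL
CrCl = (140 − 70) × 74 / (72 × 3.258) = 5180.0 / 234.58 ≈ 22.1 mL/min
CrCl ≈ 22 mL/min → bracket 20–44 mL/min.
50% of 600 mg = 300 mg

300 mg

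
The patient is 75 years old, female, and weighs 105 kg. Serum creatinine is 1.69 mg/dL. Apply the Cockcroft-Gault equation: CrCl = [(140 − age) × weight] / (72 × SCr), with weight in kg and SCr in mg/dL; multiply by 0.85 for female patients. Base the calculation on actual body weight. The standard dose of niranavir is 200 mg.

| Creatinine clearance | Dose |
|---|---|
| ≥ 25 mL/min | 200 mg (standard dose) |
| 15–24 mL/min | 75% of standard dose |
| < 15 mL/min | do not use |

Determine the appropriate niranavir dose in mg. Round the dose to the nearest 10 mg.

CrCl = (140 − 75) × 105 / (72 × 1.69) × 0.85 = 6825.0 / 121.68 × 0.85 ≈ 47.7 mL/min
CrCl ≈ 48 mL/min → bracket ≥ 25 mL/min.
100% of 200 mg = 200 mg

200 mg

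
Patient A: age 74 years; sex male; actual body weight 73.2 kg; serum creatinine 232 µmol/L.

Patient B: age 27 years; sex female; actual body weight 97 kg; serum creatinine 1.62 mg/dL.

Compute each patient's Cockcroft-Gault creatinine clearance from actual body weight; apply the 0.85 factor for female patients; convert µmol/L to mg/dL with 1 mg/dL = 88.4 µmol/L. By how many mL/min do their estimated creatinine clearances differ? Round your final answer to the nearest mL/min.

54 mL/min

Patient A: SCr = 232 / 88.4 = 2.624 mg/dL
Patient A: CrCl = (140 − 74) × 73.2 / (72 × 2.624) = 4831.2 / 188.93 ≈ 25.6 mL/min
Patient B: CrCl = (140 − 27) × 97 / (72 × 1.62) × 0.85 = 10961.0 / 116.64 × 0.85 ≈ 79.9 mL/min
|25.6 − 79.9| = 54.3 mL/min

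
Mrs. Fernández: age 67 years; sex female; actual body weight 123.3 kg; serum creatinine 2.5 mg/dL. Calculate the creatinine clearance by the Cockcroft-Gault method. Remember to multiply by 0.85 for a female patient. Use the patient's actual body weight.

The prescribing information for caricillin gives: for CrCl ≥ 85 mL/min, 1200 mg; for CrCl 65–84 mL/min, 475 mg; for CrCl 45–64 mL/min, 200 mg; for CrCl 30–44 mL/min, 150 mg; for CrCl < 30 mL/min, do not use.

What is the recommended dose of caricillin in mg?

CrCl = (140 − 67) × 123.3 / (72 × 2.5) × 0.85 = 9000.9 / 180.00 × 0.85 ≈ 42.5 mL/min
CrCl ≈ 43 mL/min → bracket 30–44 mL/min.
Dose for this bracket: 150 mg.

150 mg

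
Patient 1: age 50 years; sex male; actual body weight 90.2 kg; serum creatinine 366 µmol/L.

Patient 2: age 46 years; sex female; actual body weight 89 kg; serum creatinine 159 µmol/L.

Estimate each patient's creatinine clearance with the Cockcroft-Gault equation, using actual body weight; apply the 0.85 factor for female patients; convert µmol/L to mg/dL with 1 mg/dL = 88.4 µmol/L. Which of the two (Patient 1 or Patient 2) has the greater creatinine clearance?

Patient 1: SCr = 366 / 88.4 = 4.14 mg/dL
Patient 1: CrCl = (140 − 50) × 90.2 / (72 × 4.14) = 8118.0 / 298.08 ≈ 27.2 mL/min
Patient 2: SCr = 159 / 88.4 = 1.799 mg/dL
Patient 2: CrCl = (140 − 46) × 89 / (72 × 1.799) × 0.85 = 8366.0 / 129.53 × 0.85 ≈ 54.9 mL/min
27.2 vs 54.9 mL/min → Patient 2 is higher.

Patient 2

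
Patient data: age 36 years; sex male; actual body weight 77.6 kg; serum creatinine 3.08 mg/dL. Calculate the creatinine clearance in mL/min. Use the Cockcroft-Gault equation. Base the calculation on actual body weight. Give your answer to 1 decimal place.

36.4 mL/min

CrCl = (140 − 36) × 77.6 / (72 × 3.08) = 8070.4 / 221.76 ≈ 36.4 mL/min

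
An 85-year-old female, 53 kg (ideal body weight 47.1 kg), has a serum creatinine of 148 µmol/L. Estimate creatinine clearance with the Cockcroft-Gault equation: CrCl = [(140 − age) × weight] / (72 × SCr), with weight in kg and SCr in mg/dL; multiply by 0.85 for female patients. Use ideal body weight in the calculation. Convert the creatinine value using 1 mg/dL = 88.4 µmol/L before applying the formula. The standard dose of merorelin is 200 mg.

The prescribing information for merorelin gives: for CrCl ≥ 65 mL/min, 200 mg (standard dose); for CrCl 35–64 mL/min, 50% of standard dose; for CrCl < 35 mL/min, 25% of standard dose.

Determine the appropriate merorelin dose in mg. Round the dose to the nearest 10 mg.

SCr = 148 / 88.4 = 1.674 mg/dL
CrCl = (140 − 85) × 47.1 / (72 × 1.674) × 0.85 = 2590.5 / 120.53 × 0.85 ≈ 18.3 mL/min
CrCl ≈ 18 mL/min → bracket < 35 mL/min.
25% of 200 mg = 50 mg

50 mg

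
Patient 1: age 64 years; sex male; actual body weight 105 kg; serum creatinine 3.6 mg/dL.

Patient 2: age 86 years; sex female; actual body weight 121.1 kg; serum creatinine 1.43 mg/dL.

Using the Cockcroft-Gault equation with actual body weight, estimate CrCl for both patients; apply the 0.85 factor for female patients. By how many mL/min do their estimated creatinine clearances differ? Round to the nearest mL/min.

Patient 1: CrCl = (140 − 64) × 105 / (72 × 3.6) = 7980.0 / 259.20 ≈ 30.8 mL/min
Patient 2: CrCl = (140 − 86) × 121.1 / (72 × 1.43) × 0.85 = 6539.4 / 102.96 × 0.85 ≈ 54.0 mL/min
|30.8 − 54.0| = 23.2 mL/min

23 mL/min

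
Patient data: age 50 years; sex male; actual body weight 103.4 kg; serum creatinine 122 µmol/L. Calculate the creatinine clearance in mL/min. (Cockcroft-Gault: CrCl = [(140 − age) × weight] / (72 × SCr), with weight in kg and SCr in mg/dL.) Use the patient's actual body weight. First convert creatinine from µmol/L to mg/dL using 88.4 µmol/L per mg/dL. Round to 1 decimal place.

93.7 mL/min

SCr = 122 / 88.4 = 1.38 mg/dL
CrCl = (140 − 50) × 103.4 / (72 × 1.38) = 9306.0 / 99.36 ≈ 93.7 mL/min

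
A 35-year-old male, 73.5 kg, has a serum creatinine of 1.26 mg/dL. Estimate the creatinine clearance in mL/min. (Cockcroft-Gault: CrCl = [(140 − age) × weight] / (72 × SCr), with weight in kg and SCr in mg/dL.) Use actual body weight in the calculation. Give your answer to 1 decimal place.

CrCl = (140 − 35) × 73.5 / (72 × 1.26) = 7717.5 / 90.72 ≈ 85.1 mL/min

85.1 mL/min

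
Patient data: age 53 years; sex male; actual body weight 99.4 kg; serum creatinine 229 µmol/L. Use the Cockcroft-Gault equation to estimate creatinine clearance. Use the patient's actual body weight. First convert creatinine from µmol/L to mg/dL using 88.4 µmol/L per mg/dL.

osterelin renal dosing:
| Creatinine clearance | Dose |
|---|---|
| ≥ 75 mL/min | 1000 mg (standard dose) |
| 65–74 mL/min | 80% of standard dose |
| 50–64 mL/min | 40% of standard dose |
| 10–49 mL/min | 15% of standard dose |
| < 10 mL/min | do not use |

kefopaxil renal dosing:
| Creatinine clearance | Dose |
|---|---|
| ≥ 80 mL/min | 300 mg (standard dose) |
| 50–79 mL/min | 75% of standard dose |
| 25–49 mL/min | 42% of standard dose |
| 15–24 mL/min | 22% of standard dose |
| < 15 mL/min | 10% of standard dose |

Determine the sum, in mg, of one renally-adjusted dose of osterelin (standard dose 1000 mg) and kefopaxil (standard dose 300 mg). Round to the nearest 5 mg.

SCr = 229 / 88.4 = 2.59 mg/dL
CrCl = (140 − 53) × 99.4 / (72 × 2.59) = 8647.8 / 186.48 ≈ 46.4 mL/min
CrCl ≈ 46 mL/min.
osterelin: 10–49 mL/min → 15% of 1000 mg = 150 mg.
kefopaxil: 25–49 mL/min → 42% of 300 mg = 126 mg.
Total = 150 + 126 = 276 mg.

275 mg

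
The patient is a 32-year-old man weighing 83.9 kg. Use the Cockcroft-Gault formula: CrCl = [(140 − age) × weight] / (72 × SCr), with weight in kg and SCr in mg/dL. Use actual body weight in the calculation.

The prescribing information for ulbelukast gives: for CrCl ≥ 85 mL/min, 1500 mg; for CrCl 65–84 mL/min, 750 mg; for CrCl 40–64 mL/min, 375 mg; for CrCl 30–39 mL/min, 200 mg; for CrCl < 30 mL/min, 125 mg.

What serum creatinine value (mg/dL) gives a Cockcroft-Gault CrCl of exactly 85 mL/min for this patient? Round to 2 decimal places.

Standard dose requires CrCl ≥ 85 mL/min.
Set (140 − 32) × 83.9 / (72 × SCr) = 85
SCr = (140 − 32) × 83.9 / (72 × 85) = 1.481 mg/dL

1.48 mg/dL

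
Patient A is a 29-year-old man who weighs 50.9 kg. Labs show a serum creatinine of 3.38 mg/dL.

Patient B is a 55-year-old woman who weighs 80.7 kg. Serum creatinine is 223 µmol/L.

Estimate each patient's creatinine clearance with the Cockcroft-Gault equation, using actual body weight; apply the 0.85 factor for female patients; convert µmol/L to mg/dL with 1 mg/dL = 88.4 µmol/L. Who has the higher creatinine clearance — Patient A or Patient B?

Patient B

Patient A: CrCl = (140 − 29) × 50.9 / (72 × 3.38) = 5649.9 / 243.36 ≈ 23.2 mL/min
Patient B: SCr = 223 / 88.4 = 2.523 mg/dL
Patient B: CrCl = (140 − 55) × 80.7 / (72 × 2.523) × 0.85 = 6859.5 / 181.66 × 0.85 ≈ 32.1 mL/min
23.2 vs 32.1 mL/min → Patient B is higher.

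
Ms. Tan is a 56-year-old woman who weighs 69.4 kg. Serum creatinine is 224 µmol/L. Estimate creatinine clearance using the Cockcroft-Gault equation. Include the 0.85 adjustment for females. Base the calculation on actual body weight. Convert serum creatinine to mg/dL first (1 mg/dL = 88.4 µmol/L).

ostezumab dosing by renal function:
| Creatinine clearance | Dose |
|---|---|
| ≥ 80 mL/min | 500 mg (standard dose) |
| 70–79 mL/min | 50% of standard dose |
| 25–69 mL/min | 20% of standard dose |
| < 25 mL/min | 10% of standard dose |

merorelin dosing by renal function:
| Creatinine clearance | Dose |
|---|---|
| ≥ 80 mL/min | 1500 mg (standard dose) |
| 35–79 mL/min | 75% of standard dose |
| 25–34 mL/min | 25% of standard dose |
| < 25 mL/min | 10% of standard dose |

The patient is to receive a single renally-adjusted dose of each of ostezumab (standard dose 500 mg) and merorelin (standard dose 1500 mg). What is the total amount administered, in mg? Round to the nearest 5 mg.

SCr = 224 / 88.4 = 2.534 mg/dL
CrCl = (140 − 56) × 69.4 / (72 × 2.534) × 0.85 = 5829.6 / 182.45 × 0.85 ≈ 27.2 mL/min
CrCl ≈ 27 mL/min.
ostezumab: 25–69 mL/min → 20% of 500 mg = 100 mg.
merorelin: 25–34 mL/min → 25% of 1500 mg = 375 mg.
Total = 100 + 375 = 475 mg.

475 mg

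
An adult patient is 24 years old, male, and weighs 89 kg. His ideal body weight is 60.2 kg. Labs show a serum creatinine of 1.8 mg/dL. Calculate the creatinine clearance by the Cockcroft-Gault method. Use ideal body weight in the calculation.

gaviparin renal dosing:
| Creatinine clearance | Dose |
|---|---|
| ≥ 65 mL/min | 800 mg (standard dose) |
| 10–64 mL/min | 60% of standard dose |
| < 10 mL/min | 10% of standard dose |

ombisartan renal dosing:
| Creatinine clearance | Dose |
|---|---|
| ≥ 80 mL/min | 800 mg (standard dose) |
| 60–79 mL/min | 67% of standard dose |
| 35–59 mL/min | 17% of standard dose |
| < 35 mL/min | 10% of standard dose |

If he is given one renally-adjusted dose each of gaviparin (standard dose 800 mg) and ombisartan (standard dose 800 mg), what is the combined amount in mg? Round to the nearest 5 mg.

615 mg

CrCl = (140 − 24) × 60.2 / (72 × 1.8) = 6983.2 / 129.60 ≈ 53.9 mL/min
CrCl ≈ 54 mL/min.
gaviparin: 10–64 mL/min → 60% of 800 mg = 480 mg.
ombisartan: 35–59 mL/min → 17% of 800 mg = 136 mg.
Total = 480 + 136 = 616 mg.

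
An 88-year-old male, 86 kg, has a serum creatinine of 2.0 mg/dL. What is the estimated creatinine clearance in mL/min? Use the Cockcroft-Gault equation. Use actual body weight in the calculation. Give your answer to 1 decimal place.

31.1 mL/min

CrCl = (140 − 88) × 86 / (72 × 2) = 4472.0 / 144.00 ≈ 31.1 mL/min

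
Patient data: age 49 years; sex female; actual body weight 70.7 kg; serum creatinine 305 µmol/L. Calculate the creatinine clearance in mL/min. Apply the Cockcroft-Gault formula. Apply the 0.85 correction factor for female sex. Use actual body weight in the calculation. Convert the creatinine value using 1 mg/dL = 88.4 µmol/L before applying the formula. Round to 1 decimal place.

22.0 mL/min

SCr = 305 / 88.4 = 3.45 mg/dL
CrCl = (140 − 49) × 70.7 / (72 × 3.45) × 0.85 = 6433.7 / 248.40 × 0.85 ≈ 22.0 mL/min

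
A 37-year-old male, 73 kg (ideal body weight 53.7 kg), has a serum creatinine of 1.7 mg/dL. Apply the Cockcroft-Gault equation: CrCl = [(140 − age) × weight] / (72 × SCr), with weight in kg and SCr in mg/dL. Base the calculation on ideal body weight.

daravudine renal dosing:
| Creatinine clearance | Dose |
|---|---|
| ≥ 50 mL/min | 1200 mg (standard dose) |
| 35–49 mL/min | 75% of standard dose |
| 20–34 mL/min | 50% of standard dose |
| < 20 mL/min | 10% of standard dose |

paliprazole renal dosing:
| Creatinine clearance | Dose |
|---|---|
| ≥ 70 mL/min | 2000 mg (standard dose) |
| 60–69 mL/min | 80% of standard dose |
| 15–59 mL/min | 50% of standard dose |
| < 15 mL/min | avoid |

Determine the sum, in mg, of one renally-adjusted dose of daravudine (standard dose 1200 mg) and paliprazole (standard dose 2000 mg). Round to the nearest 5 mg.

CrCl = (140 − 37) × 53.7 / (72 × 1.7) = 5531.1 / 122.40 ≈ 45.2 mL/min
CrCl ≈ 45 mL/min.
daravudine: 35–49 mL/min → 75% of 1200 mg = 900 mg.
paliprazole: 15–59 mL/min → 50% of 2000 mg = 1000 mg.
Total = 900 + 1000 = 1900 mg.

1900 mg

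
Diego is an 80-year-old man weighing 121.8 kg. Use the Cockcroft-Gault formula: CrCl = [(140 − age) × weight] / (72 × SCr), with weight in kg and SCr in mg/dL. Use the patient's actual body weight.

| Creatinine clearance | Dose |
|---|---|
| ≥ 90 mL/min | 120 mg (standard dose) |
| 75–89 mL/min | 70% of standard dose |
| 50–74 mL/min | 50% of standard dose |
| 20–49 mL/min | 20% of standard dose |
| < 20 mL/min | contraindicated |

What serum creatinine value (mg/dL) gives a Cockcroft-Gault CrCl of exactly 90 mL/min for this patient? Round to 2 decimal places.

1.13 mg/dL

Standard dose requires CrCl ≥ 90 mL/min.
Set (140 − 80) × 121.8 / (72 × SCr) = 90
SCr = (140 − 80) × 121.8 / (72 × 90) = 1.128 mg/dL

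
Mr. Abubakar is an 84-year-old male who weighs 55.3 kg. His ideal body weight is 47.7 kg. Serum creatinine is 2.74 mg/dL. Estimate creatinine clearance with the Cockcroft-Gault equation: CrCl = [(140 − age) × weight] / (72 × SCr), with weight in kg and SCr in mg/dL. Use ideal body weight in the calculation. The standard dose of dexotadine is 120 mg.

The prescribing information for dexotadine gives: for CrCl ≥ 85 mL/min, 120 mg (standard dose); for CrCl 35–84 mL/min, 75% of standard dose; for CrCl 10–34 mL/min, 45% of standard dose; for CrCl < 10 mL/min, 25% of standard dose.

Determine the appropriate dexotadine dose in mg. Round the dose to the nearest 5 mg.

CrCl = (140 − 84) × 47.7 / (72 × 2.74) = 2671.2 / 197.28 ≈ 13.5 mL/min
CrCl ≈ 14 mL/min → bracket 10–34 mL/min.
45% of 120 mg = 54 mg → 55 mg

55 mg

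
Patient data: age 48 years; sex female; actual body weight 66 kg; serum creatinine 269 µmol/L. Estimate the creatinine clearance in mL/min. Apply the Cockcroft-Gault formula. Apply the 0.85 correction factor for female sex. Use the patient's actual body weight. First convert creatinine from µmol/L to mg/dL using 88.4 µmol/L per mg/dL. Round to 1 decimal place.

23.6 mL/min

SCr = 269 / 88.4 = 3.043 mg/dL
CrCl = (140 − 48) × 66 / (72 × 3.043) × 0.85 = 6072.0 / 219.10 × 0.85 ≈ 23.6 mL/min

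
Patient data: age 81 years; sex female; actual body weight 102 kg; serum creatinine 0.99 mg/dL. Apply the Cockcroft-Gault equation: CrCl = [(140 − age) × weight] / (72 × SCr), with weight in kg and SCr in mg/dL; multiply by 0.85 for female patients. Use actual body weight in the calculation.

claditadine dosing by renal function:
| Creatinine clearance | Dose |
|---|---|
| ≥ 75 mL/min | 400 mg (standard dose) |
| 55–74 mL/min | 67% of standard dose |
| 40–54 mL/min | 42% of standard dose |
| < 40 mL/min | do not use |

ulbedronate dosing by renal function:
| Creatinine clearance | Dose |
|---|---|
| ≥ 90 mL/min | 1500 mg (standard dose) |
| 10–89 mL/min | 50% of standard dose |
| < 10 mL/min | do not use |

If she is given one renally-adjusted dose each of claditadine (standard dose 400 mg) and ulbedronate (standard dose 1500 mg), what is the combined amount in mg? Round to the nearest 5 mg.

1020 mg

CrCl = (140 − 81) × 102 / (72 × 0.99) × 0.85 = 6018.0 / 71.28 × 0.85 ≈ 71.8 mL/min
CrCl ≈ 72 mL/min.
claditadine: 55–74 mL/min → 67% of 400 mg = 268 mg.
ulbedronate: 10–89 mL/min → 50% of 1500 mg = 750 mg.
Total = 268 + 750 = 1018 mg.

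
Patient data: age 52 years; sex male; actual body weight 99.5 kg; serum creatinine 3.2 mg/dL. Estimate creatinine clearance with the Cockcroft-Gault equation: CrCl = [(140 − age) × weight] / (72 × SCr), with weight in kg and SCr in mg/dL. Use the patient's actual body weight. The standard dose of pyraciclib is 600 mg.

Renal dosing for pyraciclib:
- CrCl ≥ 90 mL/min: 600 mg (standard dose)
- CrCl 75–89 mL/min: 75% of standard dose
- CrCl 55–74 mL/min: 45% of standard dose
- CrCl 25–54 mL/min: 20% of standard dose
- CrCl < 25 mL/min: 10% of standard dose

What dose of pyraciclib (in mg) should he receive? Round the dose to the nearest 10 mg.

CrCl = (140 − 52) × 99.5 / (72 × 3.2) = 8756.0 / 230.40 ≈ 38.0 mL/min
CrCl ≈ 38 mL/min → bracket 25–54 mL/min.
20% of 600 mg = 120 mg

120 mg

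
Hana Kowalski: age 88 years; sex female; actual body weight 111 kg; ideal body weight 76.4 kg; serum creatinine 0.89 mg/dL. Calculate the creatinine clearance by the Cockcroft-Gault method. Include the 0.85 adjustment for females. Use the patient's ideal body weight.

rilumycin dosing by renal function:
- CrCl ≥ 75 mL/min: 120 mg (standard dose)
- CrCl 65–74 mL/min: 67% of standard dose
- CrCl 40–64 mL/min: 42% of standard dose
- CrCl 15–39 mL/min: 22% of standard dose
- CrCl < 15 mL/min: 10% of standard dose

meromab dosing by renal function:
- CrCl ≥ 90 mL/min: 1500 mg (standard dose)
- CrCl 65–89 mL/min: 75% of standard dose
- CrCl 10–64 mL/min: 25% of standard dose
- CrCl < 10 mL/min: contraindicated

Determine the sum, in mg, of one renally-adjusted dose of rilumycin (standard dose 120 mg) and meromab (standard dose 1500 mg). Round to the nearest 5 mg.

CrCl = (140 − 88) × 76.4 / (72 × 0.89) × 0.85 = 3972.8 / 64.08 × 0.85 ≈ 52.7 mL/min
CrCl ≈ 53 mL/min.
rilumycin: 40–64 mL/min → 42% of 120 mg = 50.4 mg.
meromab: 10–64 mL/min → 25% of 1500 mg = 375 mg.
Total = 50.4 + 375 = 425.4 mg.

425 mg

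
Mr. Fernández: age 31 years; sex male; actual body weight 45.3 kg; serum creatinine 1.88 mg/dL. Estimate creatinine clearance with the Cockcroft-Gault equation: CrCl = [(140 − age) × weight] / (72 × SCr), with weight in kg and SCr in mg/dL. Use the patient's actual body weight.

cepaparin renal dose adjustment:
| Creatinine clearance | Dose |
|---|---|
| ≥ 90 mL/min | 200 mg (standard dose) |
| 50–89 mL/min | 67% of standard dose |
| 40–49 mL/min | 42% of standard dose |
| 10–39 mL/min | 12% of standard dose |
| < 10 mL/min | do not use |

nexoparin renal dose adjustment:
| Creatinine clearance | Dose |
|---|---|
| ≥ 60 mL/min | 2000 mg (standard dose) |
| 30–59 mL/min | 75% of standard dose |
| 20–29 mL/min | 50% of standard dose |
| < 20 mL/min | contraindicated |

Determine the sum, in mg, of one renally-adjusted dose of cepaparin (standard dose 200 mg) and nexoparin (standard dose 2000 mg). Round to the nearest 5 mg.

CrCl = (140 − 31) × 45.3 / (72 × 1.88) = 4937.7 / 135.36 ≈ 36.5 mL/min
CrCl ≈ 36 mL/min.
cepaparin: 10–39 mL/min → 12% of 200 mg = 24 mg.
nexoparin: 30–59 mL/min → 75% of 2000 mg = 1500 mg.
Total = 24 + 1500 = 1524 mg.

1525 mg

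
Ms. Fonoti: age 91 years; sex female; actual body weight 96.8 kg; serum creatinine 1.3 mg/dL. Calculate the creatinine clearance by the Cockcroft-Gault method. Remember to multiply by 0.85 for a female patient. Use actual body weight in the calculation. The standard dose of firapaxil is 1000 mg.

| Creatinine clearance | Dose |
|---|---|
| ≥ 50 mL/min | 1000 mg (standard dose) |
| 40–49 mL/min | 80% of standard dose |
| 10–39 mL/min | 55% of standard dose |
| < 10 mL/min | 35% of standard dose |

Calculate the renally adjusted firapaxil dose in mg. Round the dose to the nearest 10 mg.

800 mg

CrCl = (140 − 91) × 96.8 / (72 × 1.3) × 0.85 = 4743.2 / 93.60 × 0.85 ≈ 43.1 mL/min
CrCl ≈ 43 mL/min → bracket 40–49 mL/min.
80% of 1000 mg = 800 mg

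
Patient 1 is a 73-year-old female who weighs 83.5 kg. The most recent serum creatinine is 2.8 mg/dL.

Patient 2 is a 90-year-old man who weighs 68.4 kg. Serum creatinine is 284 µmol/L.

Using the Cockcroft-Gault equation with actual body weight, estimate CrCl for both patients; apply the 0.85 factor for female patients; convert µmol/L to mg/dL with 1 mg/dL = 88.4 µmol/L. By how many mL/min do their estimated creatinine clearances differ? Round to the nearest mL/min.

Patient 1: CrCl = (140 − 73) × 83.5 / (72 × 2.8) × 0.85 = 5594.5 / 201.60 × 0.85 ≈ 23.6 mL/min
Patient 2: SCr = 284 / 88.4 = 3.213 mg/dL
Patient 2: CrCl = (140 − 90) × 68.4 / (72 × 3.213) = 3420.0 / 231.34 ≈ 14.8 mL/min
|23.6 − 14.8| = 8.8 mL/min

9 mL/min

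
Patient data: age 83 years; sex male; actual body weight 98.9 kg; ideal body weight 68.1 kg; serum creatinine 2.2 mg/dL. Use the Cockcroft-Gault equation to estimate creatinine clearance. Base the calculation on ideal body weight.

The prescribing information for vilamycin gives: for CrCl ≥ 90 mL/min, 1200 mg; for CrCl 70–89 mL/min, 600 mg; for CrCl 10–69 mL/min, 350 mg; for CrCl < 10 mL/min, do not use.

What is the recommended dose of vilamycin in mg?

CrCl = (140 − 83) × 68.1 / (72 × 2.2) = 3881.7 / 158.40 ≈ 24.5 mL/min
CrCl ≈ 25 mL/min → bracket 10–69 mL/min.
Dose for this bracket: 350 mg.

350 mg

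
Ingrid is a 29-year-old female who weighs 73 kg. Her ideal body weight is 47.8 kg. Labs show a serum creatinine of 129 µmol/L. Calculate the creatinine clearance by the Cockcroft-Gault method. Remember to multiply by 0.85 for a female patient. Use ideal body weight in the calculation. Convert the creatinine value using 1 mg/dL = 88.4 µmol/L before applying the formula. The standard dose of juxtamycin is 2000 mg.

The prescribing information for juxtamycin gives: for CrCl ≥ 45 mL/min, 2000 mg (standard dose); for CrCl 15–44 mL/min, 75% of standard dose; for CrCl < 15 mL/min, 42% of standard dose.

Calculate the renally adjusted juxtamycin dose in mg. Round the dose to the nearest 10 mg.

1500 mg

SCr = 129 / 88.4 = 1.459 mg/dL
CrCl = (140 − 29) × 47.8 / (72 × 1.459) × 0.85 = 5305.8 / 105.05 × 0.85 ≈ 42.9 mL/min
CrCl ≈ 43 mL/min → bracket 15–44 mL/min.
75% of 2000 mg = 1500 mg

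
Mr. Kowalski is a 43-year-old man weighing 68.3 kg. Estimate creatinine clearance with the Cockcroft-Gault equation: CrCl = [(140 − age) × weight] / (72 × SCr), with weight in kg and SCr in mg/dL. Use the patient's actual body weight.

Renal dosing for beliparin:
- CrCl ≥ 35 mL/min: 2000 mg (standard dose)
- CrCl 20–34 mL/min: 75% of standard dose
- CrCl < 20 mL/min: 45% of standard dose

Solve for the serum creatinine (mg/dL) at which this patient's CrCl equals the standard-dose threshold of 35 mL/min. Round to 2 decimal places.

2.63 mg/dL

Standard dose requires CrCl ≥ 35 mL/min.
Set (140 − 43) × 68.3 / (72 × SCr) = 35
SCr = (140 − 43) × 68.3 / (72 × 35) = 2.629 mg/dL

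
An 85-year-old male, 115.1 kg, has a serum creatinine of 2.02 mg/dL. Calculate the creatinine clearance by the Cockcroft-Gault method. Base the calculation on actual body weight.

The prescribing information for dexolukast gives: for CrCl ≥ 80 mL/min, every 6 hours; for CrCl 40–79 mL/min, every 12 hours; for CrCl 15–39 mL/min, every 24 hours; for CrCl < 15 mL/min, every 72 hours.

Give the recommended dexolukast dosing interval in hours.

CrCl = (140 − 85) × 115.1 / (72 × 2.02) = 6330.5 / 145.44 ≈ 43.5 mL/min
CrCl ≈ 44 mL/min → bracket 40–79 mL/min → every 12 hours.

every 12 hours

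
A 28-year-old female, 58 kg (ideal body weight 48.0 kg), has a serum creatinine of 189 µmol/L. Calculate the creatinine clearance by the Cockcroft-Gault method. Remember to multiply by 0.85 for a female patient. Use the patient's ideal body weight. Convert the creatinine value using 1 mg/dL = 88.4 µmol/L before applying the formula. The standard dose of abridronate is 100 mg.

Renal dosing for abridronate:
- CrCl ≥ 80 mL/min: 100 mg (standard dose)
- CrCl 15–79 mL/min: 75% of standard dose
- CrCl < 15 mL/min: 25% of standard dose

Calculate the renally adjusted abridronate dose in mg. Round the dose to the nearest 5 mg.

75 mg

SCr = 189 / 88.4 = 2.138 mg/dL
CrCl = (140 − 28) × 48 / (72 × 2.138) × 0.85 = 5376.0 / 153.94 × 0.85 ≈ 29.7 mL/min
CrCl ≈ 30 mL/min → bracket 15–79 mL/min.
75% of 100 mg = 75 mg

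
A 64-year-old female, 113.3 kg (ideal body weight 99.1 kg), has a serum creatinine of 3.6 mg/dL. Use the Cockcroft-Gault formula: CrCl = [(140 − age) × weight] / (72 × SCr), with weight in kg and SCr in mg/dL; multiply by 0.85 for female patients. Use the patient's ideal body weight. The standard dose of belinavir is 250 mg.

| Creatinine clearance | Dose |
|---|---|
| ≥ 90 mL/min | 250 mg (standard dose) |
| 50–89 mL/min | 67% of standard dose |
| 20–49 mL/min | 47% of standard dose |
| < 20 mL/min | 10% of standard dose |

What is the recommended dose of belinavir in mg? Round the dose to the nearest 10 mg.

CrCl = (140 − 64) × 99.1 / (72 × 3.6) × 0.85 = 7531.6 / 259.20 × 0.85 ≈ 24.7 mL/min
CrCl ≈ 25 mL/min → bracket 20–49 mL/min.
47% of 250 mg = 117.5 mg → 120 mg

120 mg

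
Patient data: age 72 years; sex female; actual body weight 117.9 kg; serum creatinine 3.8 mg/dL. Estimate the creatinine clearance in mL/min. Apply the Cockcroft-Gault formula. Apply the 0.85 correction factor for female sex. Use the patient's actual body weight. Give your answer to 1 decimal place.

CrCl = (140 − 72) × 117.9 / (72 × 3.8) × 0.85 = 8017.2 / 273.60 × 0.85 ≈ 24.9 mL/min

24.9 mL/min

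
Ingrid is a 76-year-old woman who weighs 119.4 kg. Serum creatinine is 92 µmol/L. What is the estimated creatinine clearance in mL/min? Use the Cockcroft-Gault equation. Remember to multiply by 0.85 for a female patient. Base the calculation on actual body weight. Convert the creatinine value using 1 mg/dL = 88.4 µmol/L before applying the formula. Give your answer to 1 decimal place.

86.7 mL/min

SCr = 92 / 88.4 = 1.041 mg/dL
CrCl = (140 − 76) × 119.4 / (72 × 1.041) × 0.85 = 7641.6 / 74.95 × 0.85 ≈ 86.7 mL/min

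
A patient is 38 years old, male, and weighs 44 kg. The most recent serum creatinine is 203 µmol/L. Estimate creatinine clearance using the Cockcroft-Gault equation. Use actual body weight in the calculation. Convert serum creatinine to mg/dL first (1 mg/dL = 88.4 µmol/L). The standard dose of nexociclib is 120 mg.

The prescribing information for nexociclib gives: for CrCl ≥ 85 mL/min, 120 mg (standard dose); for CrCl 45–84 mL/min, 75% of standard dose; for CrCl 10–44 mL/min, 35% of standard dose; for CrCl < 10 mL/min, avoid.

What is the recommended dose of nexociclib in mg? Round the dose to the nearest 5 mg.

SCr = 203 / 88.4 = 2.296 mg/dL
CrCl = (140 − 38) × 44 / (72 × 2.296) = 4488.0 / 165.31 ≈ 27.1 mL/min
CrCl ≈ 27 mL/min → bracket 10–44 mL/min.
35% of 120 mg = 42 mg → 40 mg

40 mg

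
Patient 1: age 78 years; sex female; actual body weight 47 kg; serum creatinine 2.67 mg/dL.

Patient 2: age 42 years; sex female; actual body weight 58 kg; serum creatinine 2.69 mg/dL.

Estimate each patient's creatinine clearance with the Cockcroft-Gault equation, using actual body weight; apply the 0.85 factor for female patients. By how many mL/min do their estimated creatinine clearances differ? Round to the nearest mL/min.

Patient 1: CrCl = (140 − 78) × 47 / (72 × 2.67) × 0.85 = 2914.0 / 192.24 × 0.85 ≈ 12.9 mL/min
Patient 2: CrCl = (140 − 42) × 58 / (72 × 2.69) × 0.85 = 5684.0 / 193.68 × 0.85 ≈ 24.9 mL/min
|12.9 − 24.9| = 12.0 mL/min

12 mL/min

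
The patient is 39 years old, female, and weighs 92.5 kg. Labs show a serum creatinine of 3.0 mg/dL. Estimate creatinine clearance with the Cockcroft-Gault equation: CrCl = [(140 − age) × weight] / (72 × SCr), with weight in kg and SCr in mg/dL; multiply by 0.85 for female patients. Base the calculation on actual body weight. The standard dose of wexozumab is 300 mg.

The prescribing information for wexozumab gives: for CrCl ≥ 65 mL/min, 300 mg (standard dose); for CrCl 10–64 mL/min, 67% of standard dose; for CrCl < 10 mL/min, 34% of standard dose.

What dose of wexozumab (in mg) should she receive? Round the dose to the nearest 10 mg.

200 mg

CrCl = (140 − 39) × 92.5 / (72 × 3) × 0.85 = 9342.5 / 216.00 × 0.85 ≈ 36.8 mL/min
CrCl ≈ 37 mL/min → bracket 10–64 mL/min.
67% of 300 mg = 201 mg → 200 mg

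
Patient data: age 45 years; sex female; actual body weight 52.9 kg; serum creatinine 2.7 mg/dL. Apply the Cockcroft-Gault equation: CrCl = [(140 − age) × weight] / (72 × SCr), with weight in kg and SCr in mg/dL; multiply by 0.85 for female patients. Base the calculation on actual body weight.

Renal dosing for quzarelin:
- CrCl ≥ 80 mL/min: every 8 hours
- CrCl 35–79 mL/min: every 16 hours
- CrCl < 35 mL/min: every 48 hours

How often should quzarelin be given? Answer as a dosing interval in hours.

every 48 hours

CrCl = (140 − 45) × 52.9 / (72 × 2.7) × 0.85 = 5025.5 / 194.40 × 0.85 ≈ 22.0 mL/min
CrCl ≈ 22 mL/min → bracket < 35 mL/min → every 48 hours.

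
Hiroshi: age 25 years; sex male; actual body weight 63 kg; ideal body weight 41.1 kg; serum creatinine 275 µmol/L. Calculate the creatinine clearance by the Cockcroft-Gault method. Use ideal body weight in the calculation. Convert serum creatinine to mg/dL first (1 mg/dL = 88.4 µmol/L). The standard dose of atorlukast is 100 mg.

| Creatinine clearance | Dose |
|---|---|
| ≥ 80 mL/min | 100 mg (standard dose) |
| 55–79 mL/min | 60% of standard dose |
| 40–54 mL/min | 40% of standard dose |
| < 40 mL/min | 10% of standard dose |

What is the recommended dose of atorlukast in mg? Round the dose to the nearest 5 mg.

SCr = 275 / 88.4 = 3.111 mg/dL
CrCl = (140 − 25) × 41.1 / (72 × 3.111) = 4726.5 / 223.99 ≈ 21.1 mL/min
CrCl ≈ 21 mL/min → bracket < 40 mL/min.
10% of 100 mg = 10 mg

10 mg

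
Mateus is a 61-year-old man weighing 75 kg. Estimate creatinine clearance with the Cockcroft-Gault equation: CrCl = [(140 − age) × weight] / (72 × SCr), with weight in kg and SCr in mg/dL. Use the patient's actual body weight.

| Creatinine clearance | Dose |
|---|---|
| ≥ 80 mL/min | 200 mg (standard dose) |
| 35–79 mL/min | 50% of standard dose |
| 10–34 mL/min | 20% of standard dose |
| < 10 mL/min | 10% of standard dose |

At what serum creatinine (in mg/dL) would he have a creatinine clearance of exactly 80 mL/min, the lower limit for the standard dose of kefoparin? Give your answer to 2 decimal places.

1.03 mg/dL

Standard dose requires CrCl ≥ 80 mL/min.
Set (140 − 61) × 75 / (72 × SCr) = 80
SCr = (140 − 61) × 75 / (72 × 80) = 1.029 mg/dL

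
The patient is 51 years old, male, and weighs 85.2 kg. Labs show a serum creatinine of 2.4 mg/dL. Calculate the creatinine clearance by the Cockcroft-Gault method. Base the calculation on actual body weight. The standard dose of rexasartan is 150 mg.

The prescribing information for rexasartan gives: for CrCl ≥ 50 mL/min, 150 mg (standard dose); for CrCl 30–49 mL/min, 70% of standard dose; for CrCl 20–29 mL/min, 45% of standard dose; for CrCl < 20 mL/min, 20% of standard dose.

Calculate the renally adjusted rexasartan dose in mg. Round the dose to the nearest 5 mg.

CrCl = (140 − 51) × 85.2 / (72 × 2.4) = 7582.8 / 172.80 ≈ 43.9 mL/min
CrCl ≈ 44 mL/min → bracket 30–49 mL/min.
70% of 150 mg = 105 mg

105 mg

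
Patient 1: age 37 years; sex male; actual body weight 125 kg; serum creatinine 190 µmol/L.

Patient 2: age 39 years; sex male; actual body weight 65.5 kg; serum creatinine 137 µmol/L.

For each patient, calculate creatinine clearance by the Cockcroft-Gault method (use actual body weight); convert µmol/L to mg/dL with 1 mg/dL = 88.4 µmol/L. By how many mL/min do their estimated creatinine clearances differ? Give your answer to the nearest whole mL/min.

24 mL/min

Patient 1: SCr = 190 / 88.4 = 2.149 mg/dL
Patient 1: CrCl = (140 − 37) × 125 / (72 × 2.149) = 12875.0 / 154.73 ≈ 83.2 mL/min
Patient 2: SCr = 137 / 88.4 = 1.55 mg/dL
Patient 2: CrCl = (140 − 39) × 65.5 / (72 × 1.55) = 6615.5 / 111.60 ≈ 59.3 mL/min
|83.2 − 59.3| = 23.9 mL/min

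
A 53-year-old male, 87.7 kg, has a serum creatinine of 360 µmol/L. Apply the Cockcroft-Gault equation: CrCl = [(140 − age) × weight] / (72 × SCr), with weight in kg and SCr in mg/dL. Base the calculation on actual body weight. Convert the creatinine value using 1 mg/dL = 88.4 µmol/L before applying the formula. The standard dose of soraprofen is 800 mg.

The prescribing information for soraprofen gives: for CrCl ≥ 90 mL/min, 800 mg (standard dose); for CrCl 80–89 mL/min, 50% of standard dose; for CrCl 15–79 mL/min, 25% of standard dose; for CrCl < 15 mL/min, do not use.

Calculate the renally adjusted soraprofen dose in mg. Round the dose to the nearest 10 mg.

200 mg

SCr = 360 / 88.4 = 4.072 mg/dL
CrCl = (140 − 53) × 87.7 / (72 × 4.072) = 7629.9 / 293.18 ≈ 26.0 mL/min
CrCl ≈ 26 mL/min → bracket 15–79 mL/min.
25% of 800 mg = 200 mg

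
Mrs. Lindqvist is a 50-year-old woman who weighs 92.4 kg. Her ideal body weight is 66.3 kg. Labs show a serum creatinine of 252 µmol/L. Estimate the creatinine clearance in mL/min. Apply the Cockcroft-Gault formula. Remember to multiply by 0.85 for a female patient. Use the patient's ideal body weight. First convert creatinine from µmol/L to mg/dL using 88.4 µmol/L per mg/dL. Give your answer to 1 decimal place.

24.7 mL/min

SCr = 252 / 88.4 = 2.851 mg/dL
CrCl = (140 − 50) × 66.3 / (72 × 2.851) × 0.85 = 5967.0 / 205.27 × 0.85 ≈ 24.7 mL/min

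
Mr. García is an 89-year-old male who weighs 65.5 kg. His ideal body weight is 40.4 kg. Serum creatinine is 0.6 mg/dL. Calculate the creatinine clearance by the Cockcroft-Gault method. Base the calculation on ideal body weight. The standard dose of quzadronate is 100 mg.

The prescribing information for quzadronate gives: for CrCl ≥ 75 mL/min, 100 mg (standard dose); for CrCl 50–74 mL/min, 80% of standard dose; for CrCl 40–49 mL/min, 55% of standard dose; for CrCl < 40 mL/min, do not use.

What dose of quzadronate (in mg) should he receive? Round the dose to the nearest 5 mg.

CrCl = (140 − 89) × 40.4 / (72 × 0.6) = 2060.4 / 43.20 ≈ 47.7 mL/min
CrCl ≈ 48 mL/min → bracket 40–49 mL/min.
55% of 100 mg = 55 mg

55 mg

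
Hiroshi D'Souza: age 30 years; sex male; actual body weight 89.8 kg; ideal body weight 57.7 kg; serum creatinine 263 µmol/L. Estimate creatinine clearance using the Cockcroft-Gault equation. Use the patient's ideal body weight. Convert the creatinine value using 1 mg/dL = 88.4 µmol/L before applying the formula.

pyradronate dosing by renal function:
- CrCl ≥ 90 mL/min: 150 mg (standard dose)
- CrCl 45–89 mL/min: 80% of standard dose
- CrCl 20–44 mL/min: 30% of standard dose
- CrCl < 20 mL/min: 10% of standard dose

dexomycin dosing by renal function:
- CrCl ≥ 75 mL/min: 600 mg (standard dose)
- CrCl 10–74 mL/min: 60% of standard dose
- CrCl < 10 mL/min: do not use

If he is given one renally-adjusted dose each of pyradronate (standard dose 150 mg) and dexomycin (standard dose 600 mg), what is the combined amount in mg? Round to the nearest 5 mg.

405 mg

SCr = 263 / 88.4 = 2.975 mg/dL
CrCl = (140 − 30) × 57.7 / (72 × 2.975) = 6347.0 / 214.20 ≈ 29.6 mL/min
CrCl ≈ 30 mL/min.
pyradronate: 20–44 mL/min → 30% of 150 mg = 45 mg.
dexomycin: 10–74 mL/min → 60% of 600 mg = 360 mg.
Total = 45 + 360 = 405 mg.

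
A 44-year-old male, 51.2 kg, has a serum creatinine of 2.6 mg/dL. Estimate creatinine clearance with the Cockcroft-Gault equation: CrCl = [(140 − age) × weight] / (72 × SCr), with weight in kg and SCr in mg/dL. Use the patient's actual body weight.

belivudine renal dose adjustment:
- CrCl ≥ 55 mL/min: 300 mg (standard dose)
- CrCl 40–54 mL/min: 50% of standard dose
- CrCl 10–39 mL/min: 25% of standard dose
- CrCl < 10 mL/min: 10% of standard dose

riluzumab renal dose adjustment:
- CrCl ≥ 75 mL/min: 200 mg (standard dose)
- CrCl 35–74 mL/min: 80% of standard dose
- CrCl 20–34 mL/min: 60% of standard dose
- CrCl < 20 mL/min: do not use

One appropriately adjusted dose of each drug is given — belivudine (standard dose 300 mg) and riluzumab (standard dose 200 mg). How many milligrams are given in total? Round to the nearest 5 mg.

CrCl = (140 − 44) × 51.2 / (72 × 2.6) = 4915.2 / 187.20 ≈ 26.3 mL/min
CrCl ≈ 26 mL/min.
belivudine: 10–39 mL/min → 25% of 300 mg = 75 mg.
riluzumab: 20–34 mL/min → 60% of 200 mg = 120 mg.
Total = 75 + 120 = 195 mg.

195 mg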